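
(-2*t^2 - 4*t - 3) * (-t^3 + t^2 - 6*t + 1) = 2*t^5 + 2*t^4 + 11*t^3 + 19*t^2 + 14*t - 3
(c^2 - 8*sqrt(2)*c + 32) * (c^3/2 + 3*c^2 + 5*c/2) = c^5/2 - 4*sqrt(2)*c^4 + 3*c^4 - 24*sqrt(2)*c^3 + 37*c^3/2 - 20*sqrt(2)*c^2 + 96*c^2 + 80*c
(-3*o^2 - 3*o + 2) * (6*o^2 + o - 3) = -18*o^4 - 21*o^3 + 18*o^2 + 11*o - 6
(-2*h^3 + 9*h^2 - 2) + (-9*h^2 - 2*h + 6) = -2*h^3 - 2*h + 4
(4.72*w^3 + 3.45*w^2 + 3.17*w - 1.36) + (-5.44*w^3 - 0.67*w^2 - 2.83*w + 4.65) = -0.720000000000001*w^3 + 2.78*w^2 + 0.34*w + 3.29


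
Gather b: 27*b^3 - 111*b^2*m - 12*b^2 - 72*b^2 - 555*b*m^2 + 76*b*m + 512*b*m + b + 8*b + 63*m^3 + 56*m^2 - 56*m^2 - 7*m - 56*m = 27*b^3 + b^2*(-111*m - 84) + b*(-555*m^2 + 588*m + 9) + 63*m^3 - 63*m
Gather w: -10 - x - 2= -x - 12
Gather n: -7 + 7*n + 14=7*n + 7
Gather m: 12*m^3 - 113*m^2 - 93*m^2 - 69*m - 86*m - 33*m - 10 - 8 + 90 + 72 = 12*m^3 - 206*m^2 - 188*m + 144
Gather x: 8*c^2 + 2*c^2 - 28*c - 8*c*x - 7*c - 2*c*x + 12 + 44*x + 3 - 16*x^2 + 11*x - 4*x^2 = 10*c^2 - 35*c - 20*x^2 + x*(55 - 10*c) + 15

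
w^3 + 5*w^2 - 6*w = w*(w - 1)*(w + 6)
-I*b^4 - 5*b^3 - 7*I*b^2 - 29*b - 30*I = (b - 5*I)*(b - 3*I)*(b + 2*I)*(-I*b + 1)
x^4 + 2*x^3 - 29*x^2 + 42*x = x*(x - 3)*(x - 2)*(x + 7)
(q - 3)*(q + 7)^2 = q^3 + 11*q^2 + 7*q - 147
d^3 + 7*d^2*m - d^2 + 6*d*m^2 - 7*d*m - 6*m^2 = (d - 1)*(d + m)*(d + 6*m)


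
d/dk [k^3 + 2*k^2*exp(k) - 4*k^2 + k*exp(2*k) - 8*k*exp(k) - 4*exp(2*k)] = 2*k^2*exp(k) + 3*k^2 + 2*k*exp(2*k) - 4*k*exp(k) - 8*k - 7*exp(2*k) - 8*exp(k)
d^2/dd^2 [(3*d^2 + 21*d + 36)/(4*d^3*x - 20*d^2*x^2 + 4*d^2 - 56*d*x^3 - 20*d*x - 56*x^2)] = 3*(((2*d + 7)*(-3*d^2*x + 10*d*x^2 - 2*d + 14*x^3 + 5*x) - (d^2 + 7*d + 12)*(3*d*x - 5*x^2 + 1))*(-d^3*x + 5*d^2*x^2 - d^2 + 14*d*x^3 + 5*d*x + 14*x^2) - (d^2 + 7*d + 12)*(-3*d^2*x + 10*d*x^2 - 2*d + 14*x^3 + 5*x)^2 - (-d^3*x + 5*d^2*x^2 - d^2 + 14*d*x^3 + 5*d*x + 14*x^2)^2)/(2*(-d^3*x + 5*d^2*x^2 - d^2 + 14*d*x^3 + 5*d*x + 14*x^2)^3)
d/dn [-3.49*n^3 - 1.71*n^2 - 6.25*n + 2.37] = -10.47*n^2 - 3.42*n - 6.25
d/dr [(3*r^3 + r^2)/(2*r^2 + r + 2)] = r*(-r*(3*r + 1)*(4*r + 1) + (9*r + 2)*(2*r^2 + r + 2))/(2*r^2 + r + 2)^2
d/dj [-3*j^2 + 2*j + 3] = 2 - 6*j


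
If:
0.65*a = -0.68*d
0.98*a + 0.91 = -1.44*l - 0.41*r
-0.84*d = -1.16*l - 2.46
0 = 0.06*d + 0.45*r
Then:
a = 60.39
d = -57.72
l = -43.92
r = 7.70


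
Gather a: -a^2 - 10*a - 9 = -a^2 - 10*a - 9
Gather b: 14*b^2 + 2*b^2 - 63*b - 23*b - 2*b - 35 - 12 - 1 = 16*b^2 - 88*b - 48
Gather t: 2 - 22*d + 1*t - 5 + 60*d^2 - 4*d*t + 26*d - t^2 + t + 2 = 60*d^2 + 4*d - t^2 + t*(2 - 4*d) - 1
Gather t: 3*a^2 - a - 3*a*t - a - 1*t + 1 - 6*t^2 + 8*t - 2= 3*a^2 - 2*a - 6*t^2 + t*(7 - 3*a) - 1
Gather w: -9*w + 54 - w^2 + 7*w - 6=-w^2 - 2*w + 48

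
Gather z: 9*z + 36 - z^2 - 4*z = -z^2 + 5*z + 36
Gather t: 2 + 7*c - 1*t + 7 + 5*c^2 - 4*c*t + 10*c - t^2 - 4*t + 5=5*c^2 + 17*c - t^2 + t*(-4*c - 5) + 14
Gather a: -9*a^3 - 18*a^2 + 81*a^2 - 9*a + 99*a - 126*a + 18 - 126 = -9*a^3 + 63*a^2 - 36*a - 108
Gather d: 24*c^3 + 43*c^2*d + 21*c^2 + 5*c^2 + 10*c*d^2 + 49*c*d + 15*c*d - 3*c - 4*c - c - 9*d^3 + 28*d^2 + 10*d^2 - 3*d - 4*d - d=24*c^3 + 26*c^2 - 8*c - 9*d^3 + d^2*(10*c + 38) + d*(43*c^2 + 64*c - 8)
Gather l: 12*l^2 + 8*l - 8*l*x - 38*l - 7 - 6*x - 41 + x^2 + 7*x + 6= 12*l^2 + l*(-8*x - 30) + x^2 + x - 42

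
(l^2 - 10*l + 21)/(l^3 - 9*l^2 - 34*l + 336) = (l - 3)/(l^2 - 2*l - 48)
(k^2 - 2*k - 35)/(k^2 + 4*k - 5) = (k - 7)/(k - 1)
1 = 1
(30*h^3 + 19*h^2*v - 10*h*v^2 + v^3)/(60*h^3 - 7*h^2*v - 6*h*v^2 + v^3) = (-6*h^2 - 5*h*v + v^2)/(-12*h^2 - h*v + v^2)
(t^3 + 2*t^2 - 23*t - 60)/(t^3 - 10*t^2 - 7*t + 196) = (t^2 - 2*t - 15)/(t^2 - 14*t + 49)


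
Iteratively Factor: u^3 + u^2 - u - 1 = (u - 1)*(u^2 + 2*u + 1) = (u - 1)*(u + 1)*(u + 1)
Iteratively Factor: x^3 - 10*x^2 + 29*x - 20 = (x - 1)*(x^2 - 9*x + 20) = (x - 4)*(x - 1)*(x - 5)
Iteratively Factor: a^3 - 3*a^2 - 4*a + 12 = (a - 2)*(a^2 - a - 6) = (a - 3)*(a - 2)*(a + 2)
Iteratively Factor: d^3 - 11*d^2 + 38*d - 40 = (d - 4)*(d^2 - 7*d + 10) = (d - 5)*(d - 4)*(d - 2)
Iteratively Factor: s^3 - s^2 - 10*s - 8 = (s + 2)*(s^2 - 3*s - 4) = (s - 4)*(s + 2)*(s + 1)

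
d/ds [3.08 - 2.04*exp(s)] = -2.04*exp(s)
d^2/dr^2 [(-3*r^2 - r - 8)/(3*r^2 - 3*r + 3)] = 2*(-4*r^3 - 15*r^2 + 27*r - 4)/(3*(r^6 - 3*r^5 + 6*r^4 - 7*r^3 + 6*r^2 - 3*r + 1))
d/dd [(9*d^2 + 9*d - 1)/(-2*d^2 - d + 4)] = (9*d^2 + 68*d + 35)/(4*d^4 + 4*d^3 - 15*d^2 - 8*d + 16)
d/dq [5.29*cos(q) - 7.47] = -5.29*sin(q)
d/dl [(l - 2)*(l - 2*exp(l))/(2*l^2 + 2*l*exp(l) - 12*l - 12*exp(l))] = (-(l - 2)*(l - 2*exp(l))*(l*exp(l) + 2*l - 5*exp(l) - 6) + (l - (l - 2)*(2*exp(l) - 1) - 2*exp(l))*(l^2 + l*exp(l) - 6*l - 6*exp(l)))/(2*(l^2 + l*exp(l) - 6*l - 6*exp(l))^2)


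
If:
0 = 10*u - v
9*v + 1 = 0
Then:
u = -1/90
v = -1/9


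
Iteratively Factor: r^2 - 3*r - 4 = (r - 4)*(r + 1)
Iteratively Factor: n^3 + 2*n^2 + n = (n)*(n^2 + 2*n + 1) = n*(n + 1)*(n + 1)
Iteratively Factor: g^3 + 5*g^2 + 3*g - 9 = (g + 3)*(g^2 + 2*g - 3) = (g - 1)*(g + 3)*(g + 3)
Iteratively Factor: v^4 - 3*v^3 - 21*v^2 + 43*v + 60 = (v + 4)*(v^3 - 7*v^2 + 7*v + 15) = (v + 1)*(v + 4)*(v^2 - 8*v + 15) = (v - 5)*(v + 1)*(v + 4)*(v - 3)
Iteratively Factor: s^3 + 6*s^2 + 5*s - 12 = (s + 4)*(s^2 + 2*s - 3) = (s + 3)*(s + 4)*(s - 1)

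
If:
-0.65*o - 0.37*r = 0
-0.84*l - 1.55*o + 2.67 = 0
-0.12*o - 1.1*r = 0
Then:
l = 3.18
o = 0.00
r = 0.00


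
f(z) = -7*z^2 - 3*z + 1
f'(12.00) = -171.00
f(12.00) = -1043.00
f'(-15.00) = 207.00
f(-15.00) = -1529.00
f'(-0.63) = 5.82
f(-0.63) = 0.11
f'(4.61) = -67.54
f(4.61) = -161.59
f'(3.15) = -47.10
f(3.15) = -77.91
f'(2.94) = -44.16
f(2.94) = -68.33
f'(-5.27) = 70.78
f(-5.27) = -177.60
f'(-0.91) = 9.74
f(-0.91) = -2.07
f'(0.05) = -3.70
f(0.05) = 0.83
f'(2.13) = -32.82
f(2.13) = -37.15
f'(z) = -14*z - 3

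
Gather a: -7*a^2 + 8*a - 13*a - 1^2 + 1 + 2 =-7*a^2 - 5*a + 2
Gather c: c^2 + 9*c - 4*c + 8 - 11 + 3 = c^2 + 5*c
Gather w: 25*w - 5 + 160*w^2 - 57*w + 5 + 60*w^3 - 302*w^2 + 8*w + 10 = 60*w^3 - 142*w^2 - 24*w + 10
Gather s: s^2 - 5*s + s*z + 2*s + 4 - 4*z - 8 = s^2 + s*(z - 3) - 4*z - 4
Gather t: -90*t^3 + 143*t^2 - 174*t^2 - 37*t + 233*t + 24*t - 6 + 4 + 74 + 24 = -90*t^3 - 31*t^2 + 220*t + 96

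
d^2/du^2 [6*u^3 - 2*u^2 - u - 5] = 36*u - 4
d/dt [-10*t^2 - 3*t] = -20*t - 3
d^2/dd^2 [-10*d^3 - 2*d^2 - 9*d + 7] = -60*d - 4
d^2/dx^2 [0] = 0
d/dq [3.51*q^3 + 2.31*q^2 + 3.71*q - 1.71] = 10.53*q^2 + 4.62*q + 3.71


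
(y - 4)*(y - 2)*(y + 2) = y^3 - 4*y^2 - 4*y + 16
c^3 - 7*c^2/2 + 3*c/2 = c*(c - 3)*(c - 1/2)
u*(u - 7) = u^2 - 7*u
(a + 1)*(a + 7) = a^2 + 8*a + 7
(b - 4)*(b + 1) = b^2 - 3*b - 4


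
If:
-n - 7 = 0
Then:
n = -7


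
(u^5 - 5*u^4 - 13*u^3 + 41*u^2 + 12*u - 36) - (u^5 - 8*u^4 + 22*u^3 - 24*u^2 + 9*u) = 3*u^4 - 35*u^3 + 65*u^2 + 3*u - 36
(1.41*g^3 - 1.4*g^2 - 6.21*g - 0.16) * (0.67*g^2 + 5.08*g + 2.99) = 0.9447*g^5 + 6.2248*g^4 - 7.0568*g^3 - 35.84*g^2 - 19.3807*g - 0.4784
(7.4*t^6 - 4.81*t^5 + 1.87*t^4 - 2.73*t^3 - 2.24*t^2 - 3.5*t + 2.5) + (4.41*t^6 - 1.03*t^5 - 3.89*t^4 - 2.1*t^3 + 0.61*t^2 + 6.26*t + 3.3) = 11.81*t^6 - 5.84*t^5 - 2.02*t^4 - 4.83*t^3 - 1.63*t^2 + 2.76*t + 5.8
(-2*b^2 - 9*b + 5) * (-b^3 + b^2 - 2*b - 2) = 2*b^5 + 7*b^4 - 10*b^3 + 27*b^2 + 8*b - 10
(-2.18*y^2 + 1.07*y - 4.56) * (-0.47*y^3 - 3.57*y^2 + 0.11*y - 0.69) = 1.0246*y^5 + 7.2797*y^4 - 1.9165*y^3 + 17.9011*y^2 - 1.2399*y + 3.1464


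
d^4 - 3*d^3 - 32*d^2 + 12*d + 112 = (d - 7)*(d - 2)*(d + 2)*(d + 4)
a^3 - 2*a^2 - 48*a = a*(a - 8)*(a + 6)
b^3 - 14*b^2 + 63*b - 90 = (b - 6)*(b - 5)*(b - 3)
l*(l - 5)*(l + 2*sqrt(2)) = l^3 - 5*l^2 + 2*sqrt(2)*l^2 - 10*sqrt(2)*l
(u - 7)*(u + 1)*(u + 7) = u^3 + u^2 - 49*u - 49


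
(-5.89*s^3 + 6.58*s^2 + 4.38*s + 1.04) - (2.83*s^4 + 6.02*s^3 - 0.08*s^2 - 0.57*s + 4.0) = -2.83*s^4 - 11.91*s^3 + 6.66*s^2 + 4.95*s - 2.96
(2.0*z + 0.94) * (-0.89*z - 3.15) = -1.78*z^2 - 7.1366*z - 2.961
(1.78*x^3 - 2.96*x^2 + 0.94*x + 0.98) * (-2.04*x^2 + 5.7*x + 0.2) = -3.6312*x^5 + 16.1844*x^4 - 18.4336*x^3 + 2.7668*x^2 + 5.774*x + 0.196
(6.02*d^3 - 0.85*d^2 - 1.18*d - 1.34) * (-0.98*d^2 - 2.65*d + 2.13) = -5.8996*d^5 - 15.12*d^4 + 16.2315*d^3 + 2.6297*d^2 + 1.0376*d - 2.8542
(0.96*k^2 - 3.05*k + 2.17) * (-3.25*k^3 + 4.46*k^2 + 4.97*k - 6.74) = -3.12*k^5 + 14.1941*k^4 - 15.8843*k^3 - 11.9507*k^2 + 31.3419*k - 14.6258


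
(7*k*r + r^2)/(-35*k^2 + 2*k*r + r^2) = r/(-5*k + r)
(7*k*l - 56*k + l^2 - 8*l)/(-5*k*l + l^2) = (-7*k*l + 56*k - l^2 + 8*l)/(l*(5*k - l))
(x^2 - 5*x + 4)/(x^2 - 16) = (x - 1)/(x + 4)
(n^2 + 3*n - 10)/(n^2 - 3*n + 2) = (n + 5)/(n - 1)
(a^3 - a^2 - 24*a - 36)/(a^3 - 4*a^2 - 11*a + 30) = (a^2 - 4*a - 12)/(a^2 - 7*a + 10)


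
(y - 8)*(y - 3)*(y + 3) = y^3 - 8*y^2 - 9*y + 72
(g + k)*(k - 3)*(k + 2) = g*k^2 - g*k - 6*g + k^3 - k^2 - 6*k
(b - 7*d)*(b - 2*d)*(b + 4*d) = b^3 - 5*b^2*d - 22*b*d^2 + 56*d^3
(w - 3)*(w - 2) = w^2 - 5*w + 6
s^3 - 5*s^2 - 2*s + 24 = (s - 4)*(s - 3)*(s + 2)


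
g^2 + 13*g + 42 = (g + 6)*(g + 7)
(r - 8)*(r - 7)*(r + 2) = r^3 - 13*r^2 + 26*r + 112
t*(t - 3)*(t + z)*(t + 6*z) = t^4 + 7*t^3*z - 3*t^3 + 6*t^2*z^2 - 21*t^2*z - 18*t*z^2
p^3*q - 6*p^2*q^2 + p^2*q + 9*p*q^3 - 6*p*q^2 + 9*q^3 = (p - 3*q)^2*(p*q + q)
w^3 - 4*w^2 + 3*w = w*(w - 3)*(w - 1)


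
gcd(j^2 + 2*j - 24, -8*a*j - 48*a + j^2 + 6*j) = j + 6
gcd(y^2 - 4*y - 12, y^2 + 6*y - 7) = 1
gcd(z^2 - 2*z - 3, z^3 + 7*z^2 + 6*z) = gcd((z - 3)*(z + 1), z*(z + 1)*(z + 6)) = z + 1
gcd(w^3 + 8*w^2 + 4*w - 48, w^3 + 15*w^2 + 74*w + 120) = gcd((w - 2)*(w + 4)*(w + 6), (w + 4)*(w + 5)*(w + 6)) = w^2 + 10*w + 24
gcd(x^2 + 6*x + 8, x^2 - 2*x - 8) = x + 2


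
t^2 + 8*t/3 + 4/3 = (t + 2/3)*(t + 2)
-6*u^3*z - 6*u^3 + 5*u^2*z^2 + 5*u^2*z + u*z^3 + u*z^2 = (-u + z)*(6*u + z)*(u*z + u)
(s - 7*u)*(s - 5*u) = s^2 - 12*s*u + 35*u^2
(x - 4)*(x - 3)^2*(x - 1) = x^4 - 11*x^3 + 43*x^2 - 69*x + 36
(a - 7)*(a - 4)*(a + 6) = a^3 - 5*a^2 - 38*a + 168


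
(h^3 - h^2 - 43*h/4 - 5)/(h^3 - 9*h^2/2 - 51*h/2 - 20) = (h^2 - 7*h/2 - 2)/(h^2 - 7*h - 8)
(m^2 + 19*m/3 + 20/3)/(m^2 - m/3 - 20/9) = 3*(m + 5)/(3*m - 5)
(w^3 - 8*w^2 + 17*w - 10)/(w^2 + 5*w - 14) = (w^2 - 6*w + 5)/(w + 7)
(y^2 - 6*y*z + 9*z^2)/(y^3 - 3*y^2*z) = (y - 3*z)/y^2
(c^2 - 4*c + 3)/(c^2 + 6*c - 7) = (c - 3)/(c + 7)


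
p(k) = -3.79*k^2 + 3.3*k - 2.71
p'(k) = 3.3 - 7.58*k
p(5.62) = -103.87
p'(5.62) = -39.30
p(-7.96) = -269.12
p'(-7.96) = 63.64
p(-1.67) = -18.79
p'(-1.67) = 15.96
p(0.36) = -2.01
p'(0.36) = 0.57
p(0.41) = -1.99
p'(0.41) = 0.19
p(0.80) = -2.50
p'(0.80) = -2.76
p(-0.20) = -3.52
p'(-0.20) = 4.82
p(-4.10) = -79.95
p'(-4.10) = 34.38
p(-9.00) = -339.40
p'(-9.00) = 71.52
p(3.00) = -26.92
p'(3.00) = -19.44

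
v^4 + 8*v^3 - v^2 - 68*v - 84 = (v - 3)*(v + 2)^2*(v + 7)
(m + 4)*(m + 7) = m^2 + 11*m + 28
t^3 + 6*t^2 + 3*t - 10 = (t - 1)*(t + 2)*(t + 5)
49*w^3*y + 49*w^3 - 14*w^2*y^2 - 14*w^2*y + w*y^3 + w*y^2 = (-7*w + y)^2*(w*y + w)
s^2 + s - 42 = (s - 6)*(s + 7)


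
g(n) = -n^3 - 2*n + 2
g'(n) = -3*n^2 - 2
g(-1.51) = 8.46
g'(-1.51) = -8.84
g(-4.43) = 97.80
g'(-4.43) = -60.87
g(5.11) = -141.65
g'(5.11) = -80.34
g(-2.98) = 34.42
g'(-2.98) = -28.64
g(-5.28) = 159.76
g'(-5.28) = -85.64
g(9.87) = -979.24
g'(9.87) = -294.25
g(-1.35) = 7.16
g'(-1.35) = -7.47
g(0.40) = 1.14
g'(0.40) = -2.48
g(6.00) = -226.00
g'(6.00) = -110.00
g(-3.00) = 35.00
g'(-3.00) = -29.00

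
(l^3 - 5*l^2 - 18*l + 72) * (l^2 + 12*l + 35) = l^5 + 7*l^4 - 43*l^3 - 319*l^2 + 234*l + 2520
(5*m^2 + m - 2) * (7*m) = 35*m^3 + 7*m^2 - 14*m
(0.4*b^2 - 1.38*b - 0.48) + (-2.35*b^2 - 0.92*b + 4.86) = -1.95*b^2 - 2.3*b + 4.38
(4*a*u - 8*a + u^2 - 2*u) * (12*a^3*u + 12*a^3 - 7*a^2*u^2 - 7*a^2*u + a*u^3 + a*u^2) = 48*a^4*u^2 - 48*a^4*u - 96*a^4 - 16*a^3*u^3 + 16*a^3*u^2 + 32*a^3*u - 3*a^2*u^4 + 3*a^2*u^3 + 6*a^2*u^2 + a*u^5 - a*u^4 - 2*a*u^3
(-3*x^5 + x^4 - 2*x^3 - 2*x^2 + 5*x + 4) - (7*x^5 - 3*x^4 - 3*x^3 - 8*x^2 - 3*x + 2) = -10*x^5 + 4*x^4 + x^3 + 6*x^2 + 8*x + 2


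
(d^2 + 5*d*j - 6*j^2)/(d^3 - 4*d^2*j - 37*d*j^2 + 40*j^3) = (d + 6*j)/(d^2 - 3*d*j - 40*j^2)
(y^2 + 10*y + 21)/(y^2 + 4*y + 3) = (y + 7)/(y + 1)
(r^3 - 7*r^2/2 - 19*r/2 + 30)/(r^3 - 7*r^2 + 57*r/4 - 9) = 2*(2*r^2 + r - 15)/(4*r^2 - 12*r + 9)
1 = 1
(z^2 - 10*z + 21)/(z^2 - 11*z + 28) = (z - 3)/(z - 4)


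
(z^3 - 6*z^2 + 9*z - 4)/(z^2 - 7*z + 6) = (z^2 - 5*z + 4)/(z - 6)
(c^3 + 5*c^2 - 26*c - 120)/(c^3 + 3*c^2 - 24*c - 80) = (c + 6)/(c + 4)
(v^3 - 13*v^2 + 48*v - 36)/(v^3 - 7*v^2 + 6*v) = (v - 6)/v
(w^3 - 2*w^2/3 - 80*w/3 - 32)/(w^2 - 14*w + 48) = (3*w^2 + 16*w + 16)/(3*(w - 8))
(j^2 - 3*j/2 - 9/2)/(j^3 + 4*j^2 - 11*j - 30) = (j + 3/2)/(j^2 + 7*j + 10)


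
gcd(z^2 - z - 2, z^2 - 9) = 1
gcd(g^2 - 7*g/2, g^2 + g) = g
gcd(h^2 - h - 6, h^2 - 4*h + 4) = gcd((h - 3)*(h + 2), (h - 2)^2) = 1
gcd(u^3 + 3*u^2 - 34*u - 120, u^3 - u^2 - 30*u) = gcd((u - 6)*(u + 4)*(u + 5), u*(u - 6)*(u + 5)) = u^2 - u - 30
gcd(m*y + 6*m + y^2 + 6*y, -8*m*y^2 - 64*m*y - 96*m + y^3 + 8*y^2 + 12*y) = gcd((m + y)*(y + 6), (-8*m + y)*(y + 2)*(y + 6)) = y + 6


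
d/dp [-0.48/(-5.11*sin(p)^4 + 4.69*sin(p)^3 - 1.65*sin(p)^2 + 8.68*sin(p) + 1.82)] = (-9.8112*sin(p)^3 + 6.7536*sin(p)^2 - 1.584*sin(p) + 4.1664)*cos(p)/(-5.11*sin(p)^4 + 4.69*sin(p)^3 - 1.65*sin(p)^2 + 8.68*sin(p) + 1.82)^2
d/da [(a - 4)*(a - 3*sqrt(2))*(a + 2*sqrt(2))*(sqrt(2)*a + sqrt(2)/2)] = 4*sqrt(2)*a^3 - 21*sqrt(2)*a^2/2 - 6*a^2 - 28*sqrt(2)*a + 14*a + 4 + 42*sqrt(2)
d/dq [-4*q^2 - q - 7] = -8*q - 1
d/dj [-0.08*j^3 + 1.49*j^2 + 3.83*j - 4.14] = -0.24*j^2 + 2.98*j + 3.83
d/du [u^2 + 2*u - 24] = 2*u + 2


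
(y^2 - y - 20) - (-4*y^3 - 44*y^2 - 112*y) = 4*y^3 + 45*y^2 + 111*y - 20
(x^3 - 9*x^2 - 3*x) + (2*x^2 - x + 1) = x^3 - 7*x^2 - 4*x + 1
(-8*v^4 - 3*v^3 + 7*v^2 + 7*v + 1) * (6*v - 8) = -48*v^5 + 46*v^4 + 66*v^3 - 14*v^2 - 50*v - 8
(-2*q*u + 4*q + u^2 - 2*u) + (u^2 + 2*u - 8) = -2*q*u + 4*q + 2*u^2 - 8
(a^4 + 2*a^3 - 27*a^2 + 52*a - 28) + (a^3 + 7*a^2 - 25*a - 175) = a^4 + 3*a^3 - 20*a^2 + 27*a - 203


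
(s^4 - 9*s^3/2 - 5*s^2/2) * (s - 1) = s^5 - 11*s^4/2 + 2*s^3 + 5*s^2/2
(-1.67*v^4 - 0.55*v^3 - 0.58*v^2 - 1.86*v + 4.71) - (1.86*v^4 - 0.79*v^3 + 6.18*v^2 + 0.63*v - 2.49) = -3.53*v^4 + 0.24*v^3 - 6.76*v^2 - 2.49*v + 7.2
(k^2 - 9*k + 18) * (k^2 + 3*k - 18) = k^4 - 6*k^3 - 27*k^2 + 216*k - 324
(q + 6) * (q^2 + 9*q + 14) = q^3 + 15*q^2 + 68*q + 84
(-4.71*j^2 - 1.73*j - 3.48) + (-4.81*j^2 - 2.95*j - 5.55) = -9.52*j^2 - 4.68*j - 9.03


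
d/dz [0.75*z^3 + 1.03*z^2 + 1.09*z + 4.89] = 2.25*z^2 + 2.06*z + 1.09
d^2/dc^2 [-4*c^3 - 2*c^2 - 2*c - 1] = -24*c - 4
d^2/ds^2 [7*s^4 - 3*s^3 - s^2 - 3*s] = 84*s^2 - 18*s - 2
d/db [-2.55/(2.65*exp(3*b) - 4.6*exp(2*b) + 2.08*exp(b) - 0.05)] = (20.2725*exp(2*b) - 23.46*exp(b) + 5.304)*exp(b)/(2.65*exp(3*b) - 4.6*exp(2*b) + 2.08*exp(b) - 0.05)^2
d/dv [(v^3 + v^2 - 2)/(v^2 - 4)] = v*(v^3 - 12*v - 4)/(v^4 - 8*v^2 + 16)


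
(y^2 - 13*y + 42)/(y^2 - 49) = (y - 6)/(y + 7)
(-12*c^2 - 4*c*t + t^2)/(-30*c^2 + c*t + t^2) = (-12*c^2 - 4*c*t + t^2)/(-30*c^2 + c*t + t^2)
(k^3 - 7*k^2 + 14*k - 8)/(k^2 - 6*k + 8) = k - 1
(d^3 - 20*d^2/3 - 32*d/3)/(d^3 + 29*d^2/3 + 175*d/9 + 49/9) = 3*d*(3*d^2 - 20*d - 32)/(9*d^3 + 87*d^2 + 175*d + 49)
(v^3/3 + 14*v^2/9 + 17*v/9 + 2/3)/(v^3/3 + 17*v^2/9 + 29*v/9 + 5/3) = (3*v + 2)/(3*v + 5)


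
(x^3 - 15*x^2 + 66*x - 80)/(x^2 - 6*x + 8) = (x^2 - 13*x + 40)/(x - 4)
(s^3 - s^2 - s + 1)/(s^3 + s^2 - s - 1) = (s - 1)/(s + 1)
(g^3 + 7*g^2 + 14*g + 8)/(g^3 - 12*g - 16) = (g^2 + 5*g + 4)/(g^2 - 2*g - 8)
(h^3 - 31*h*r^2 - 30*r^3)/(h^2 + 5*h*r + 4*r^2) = (h^2 - h*r - 30*r^2)/(h + 4*r)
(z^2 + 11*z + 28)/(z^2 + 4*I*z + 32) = (z^2 + 11*z + 28)/(z^2 + 4*I*z + 32)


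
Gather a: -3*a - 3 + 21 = 18 - 3*a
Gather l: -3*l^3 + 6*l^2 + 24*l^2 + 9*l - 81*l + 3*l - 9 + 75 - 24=-3*l^3 + 30*l^2 - 69*l + 42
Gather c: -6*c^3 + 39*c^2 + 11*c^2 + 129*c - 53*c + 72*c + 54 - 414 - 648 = -6*c^3 + 50*c^2 + 148*c - 1008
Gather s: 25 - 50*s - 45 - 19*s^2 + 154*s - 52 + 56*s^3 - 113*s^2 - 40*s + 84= 56*s^3 - 132*s^2 + 64*s + 12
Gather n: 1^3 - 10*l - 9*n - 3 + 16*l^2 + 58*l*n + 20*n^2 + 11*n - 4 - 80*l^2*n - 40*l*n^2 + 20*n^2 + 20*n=16*l^2 - 10*l + n^2*(40 - 40*l) + n*(-80*l^2 + 58*l + 22) - 6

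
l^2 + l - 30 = (l - 5)*(l + 6)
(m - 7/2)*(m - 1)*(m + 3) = m^3 - 3*m^2/2 - 10*m + 21/2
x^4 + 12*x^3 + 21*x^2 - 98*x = x*(x - 2)*(x + 7)^2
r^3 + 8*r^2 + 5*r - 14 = (r - 1)*(r + 2)*(r + 7)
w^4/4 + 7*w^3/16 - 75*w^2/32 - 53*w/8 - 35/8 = (w/2 + 1)^2*(w - 7/2)*(w + 5/4)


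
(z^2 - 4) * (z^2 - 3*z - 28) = z^4 - 3*z^3 - 32*z^2 + 12*z + 112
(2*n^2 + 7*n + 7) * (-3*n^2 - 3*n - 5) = -6*n^4 - 27*n^3 - 52*n^2 - 56*n - 35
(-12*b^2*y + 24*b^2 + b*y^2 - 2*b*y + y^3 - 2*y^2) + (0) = -12*b^2*y + 24*b^2 + b*y^2 - 2*b*y + y^3 - 2*y^2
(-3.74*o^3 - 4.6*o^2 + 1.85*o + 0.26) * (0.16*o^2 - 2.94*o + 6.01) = -0.5984*o^5 + 10.2596*o^4 - 8.6574*o^3 - 33.0434*o^2 + 10.3541*o + 1.5626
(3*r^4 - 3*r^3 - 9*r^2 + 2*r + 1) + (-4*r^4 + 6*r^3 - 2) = -r^4 + 3*r^3 - 9*r^2 + 2*r - 1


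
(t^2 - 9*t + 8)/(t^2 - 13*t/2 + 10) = 2*(t^2 - 9*t + 8)/(2*t^2 - 13*t + 20)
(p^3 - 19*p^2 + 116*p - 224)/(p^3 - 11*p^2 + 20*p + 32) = (p - 7)/(p + 1)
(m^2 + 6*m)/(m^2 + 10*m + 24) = m/(m + 4)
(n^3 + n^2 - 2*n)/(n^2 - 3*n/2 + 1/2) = 2*n*(n + 2)/(2*n - 1)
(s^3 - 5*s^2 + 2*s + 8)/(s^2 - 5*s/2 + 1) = 2*(s^2 - 3*s - 4)/(2*s - 1)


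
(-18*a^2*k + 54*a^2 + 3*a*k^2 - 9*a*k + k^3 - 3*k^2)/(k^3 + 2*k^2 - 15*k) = (-18*a^2 + 3*a*k + k^2)/(k*(k + 5))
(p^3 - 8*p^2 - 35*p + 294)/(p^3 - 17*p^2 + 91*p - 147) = (p + 6)/(p - 3)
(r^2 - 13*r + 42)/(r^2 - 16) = (r^2 - 13*r + 42)/(r^2 - 16)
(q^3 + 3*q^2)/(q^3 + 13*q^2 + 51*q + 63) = q^2/(q^2 + 10*q + 21)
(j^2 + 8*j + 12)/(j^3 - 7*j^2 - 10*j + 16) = (j + 6)/(j^2 - 9*j + 8)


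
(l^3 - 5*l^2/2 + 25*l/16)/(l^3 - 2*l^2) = (16*l^2 - 40*l + 25)/(16*l*(l - 2))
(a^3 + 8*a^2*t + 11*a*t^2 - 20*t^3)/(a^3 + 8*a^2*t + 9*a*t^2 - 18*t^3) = (a^2 + 9*a*t + 20*t^2)/(a^2 + 9*a*t + 18*t^2)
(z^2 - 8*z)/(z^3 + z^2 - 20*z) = (z - 8)/(z^2 + z - 20)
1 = 1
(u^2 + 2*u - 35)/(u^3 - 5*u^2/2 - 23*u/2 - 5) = 2*(u + 7)/(2*u^2 + 5*u + 2)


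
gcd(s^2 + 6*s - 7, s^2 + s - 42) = s + 7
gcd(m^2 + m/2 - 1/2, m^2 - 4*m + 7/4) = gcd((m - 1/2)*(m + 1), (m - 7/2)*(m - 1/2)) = m - 1/2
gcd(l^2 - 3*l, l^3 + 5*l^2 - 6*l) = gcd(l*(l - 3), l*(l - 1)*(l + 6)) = l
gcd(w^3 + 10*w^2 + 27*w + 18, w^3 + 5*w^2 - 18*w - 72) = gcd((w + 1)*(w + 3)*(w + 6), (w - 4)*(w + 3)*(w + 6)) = w^2 + 9*w + 18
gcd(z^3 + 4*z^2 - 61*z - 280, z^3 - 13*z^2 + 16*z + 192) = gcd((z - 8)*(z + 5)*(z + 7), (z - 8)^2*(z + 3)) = z - 8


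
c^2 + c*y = c*(c + y)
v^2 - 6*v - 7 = (v - 7)*(v + 1)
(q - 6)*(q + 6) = q^2 - 36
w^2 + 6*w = w*(w + 6)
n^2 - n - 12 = (n - 4)*(n + 3)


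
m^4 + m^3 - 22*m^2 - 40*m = m*(m - 5)*(m + 2)*(m + 4)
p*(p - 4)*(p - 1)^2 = p^4 - 6*p^3 + 9*p^2 - 4*p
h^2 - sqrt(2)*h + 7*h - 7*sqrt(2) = (h + 7)*(h - sqrt(2))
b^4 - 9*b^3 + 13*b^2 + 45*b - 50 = (b - 5)^2*(b - 1)*(b + 2)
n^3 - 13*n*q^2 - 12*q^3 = (n - 4*q)*(n + q)*(n + 3*q)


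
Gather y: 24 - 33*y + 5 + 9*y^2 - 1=9*y^2 - 33*y + 28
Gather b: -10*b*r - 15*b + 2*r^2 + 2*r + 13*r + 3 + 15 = b*(-10*r - 15) + 2*r^2 + 15*r + 18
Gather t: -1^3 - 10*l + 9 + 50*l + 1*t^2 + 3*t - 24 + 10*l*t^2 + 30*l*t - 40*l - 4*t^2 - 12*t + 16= t^2*(10*l - 3) + t*(30*l - 9)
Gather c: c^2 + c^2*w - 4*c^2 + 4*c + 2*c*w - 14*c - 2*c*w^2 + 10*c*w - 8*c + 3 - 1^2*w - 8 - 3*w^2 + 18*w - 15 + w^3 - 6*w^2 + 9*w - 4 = c^2*(w - 3) + c*(-2*w^2 + 12*w - 18) + w^3 - 9*w^2 + 26*w - 24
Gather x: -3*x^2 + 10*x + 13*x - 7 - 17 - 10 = -3*x^2 + 23*x - 34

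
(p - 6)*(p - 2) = p^2 - 8*p + 12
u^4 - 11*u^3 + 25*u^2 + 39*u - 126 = (u - 7)*(u - 3)^2*(u + 2)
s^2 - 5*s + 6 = (s - 3)*(s - 2)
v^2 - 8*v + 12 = (v - 6)*(v - 2)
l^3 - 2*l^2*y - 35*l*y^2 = l*(l - 7*y)*(l + 5*y)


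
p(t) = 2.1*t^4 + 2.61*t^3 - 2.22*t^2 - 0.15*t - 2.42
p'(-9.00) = -5449.56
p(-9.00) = 11694.52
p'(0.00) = -0.15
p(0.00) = -2.42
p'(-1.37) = -0.97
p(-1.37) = -5.69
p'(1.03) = 12.76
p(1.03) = 0.29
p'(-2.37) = -57.47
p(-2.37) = 16.98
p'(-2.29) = -49.80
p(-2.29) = 12.69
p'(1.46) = 36.20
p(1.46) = 10.29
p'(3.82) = 565.39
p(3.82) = 557.27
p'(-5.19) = -940.50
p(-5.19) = 1097.35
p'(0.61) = 1.96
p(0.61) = -2.45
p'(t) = 8.4*t^3 + 7.83*t^2 - 4.44*t - 0.15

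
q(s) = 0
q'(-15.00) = 0.00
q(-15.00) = 0.00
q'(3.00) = 0.00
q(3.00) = 0.00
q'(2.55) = 0.00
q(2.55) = 0.00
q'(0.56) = 0.00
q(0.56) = 0.00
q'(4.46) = 0.00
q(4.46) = 0.00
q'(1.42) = 0.00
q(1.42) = 0.00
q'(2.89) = 0.00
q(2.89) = 0.00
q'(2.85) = 0.00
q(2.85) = 0.00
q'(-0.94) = 0.00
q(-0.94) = 0.00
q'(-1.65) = 0.00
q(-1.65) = 0.00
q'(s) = 0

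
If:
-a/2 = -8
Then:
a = 16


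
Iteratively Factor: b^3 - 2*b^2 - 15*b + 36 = (b - 3)*(b^2 + b - 12) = (b - 3)^2*(b + 4)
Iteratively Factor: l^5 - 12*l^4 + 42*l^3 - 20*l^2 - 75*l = (l - 3)*(l^4 - 9*l^3 + 15*l^2 + 25*l) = (l - 5)*(l - 3)*(l^3 - 4*l^2 - 5*l) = (l - 5)^2*(l - 3)*(l^2 + l) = (l - 5)^2*(l - 3)*(l + 1)*(l)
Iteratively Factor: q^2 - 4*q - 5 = (q + 1)*(q - 5)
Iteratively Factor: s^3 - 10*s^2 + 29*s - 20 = (s - 4)*(s^2 - 6*s + 5) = (s - 5)*(s - 4)*(s - 1)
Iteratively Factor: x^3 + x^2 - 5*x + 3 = (x - 1)*(x^2 + 2*x - 3) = (x - 1)*(x + 3)*(x - 1)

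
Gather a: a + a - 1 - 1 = 2*a - 2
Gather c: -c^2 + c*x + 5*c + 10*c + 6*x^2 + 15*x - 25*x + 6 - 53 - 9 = -c^2 + c*(x + 15) + 6*x^2 - 10*x - 56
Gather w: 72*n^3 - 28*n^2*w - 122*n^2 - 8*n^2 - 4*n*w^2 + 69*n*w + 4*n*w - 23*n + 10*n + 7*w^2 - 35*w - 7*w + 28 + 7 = 72*n^3 - 130*n^2 - 13*n + w^2*(7 - 4*n) + w*(-28*n^2 + 73*n - 42) + 35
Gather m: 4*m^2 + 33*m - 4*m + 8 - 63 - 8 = 4*m^2 + 29*m - 63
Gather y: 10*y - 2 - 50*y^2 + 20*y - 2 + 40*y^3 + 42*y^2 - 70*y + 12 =40*y^3 - 8*y^2 - 40*y + 8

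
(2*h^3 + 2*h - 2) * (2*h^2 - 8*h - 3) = 4*h^5 - 16*h^4 - 2*h^3 - 20*h^2 + 10*h + 6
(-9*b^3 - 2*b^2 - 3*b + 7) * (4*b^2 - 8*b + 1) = -36*b^5 + 64*b^4 - 5*b^3 + 50*b^2 - 59*b + 7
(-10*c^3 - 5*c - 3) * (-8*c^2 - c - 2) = 80*c^5 + 10*c^4 + 60*c^3 + 29*c^2 + 13*c + 6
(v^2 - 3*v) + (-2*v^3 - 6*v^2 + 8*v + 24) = -2*v^3 - 5*v^2 + 5*v + 24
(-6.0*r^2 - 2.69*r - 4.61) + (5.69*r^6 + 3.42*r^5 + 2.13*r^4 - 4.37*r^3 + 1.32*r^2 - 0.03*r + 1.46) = 5.69*r^6 + 3.42*r^5 + 2.13*r^4 - 4.37*r^3 - 4.68*r^2 - 2.72*r - 3.15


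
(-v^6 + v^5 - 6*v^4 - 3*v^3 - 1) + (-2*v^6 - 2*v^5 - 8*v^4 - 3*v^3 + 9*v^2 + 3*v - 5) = -3*v^6 - v^5 - 14*v^4 - 6*v^3 + 9*v^2 + 3*v - 6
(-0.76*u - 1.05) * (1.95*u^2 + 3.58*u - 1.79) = -1.482*u^3 - 4.7683*u^2 - 2.3986*u + 1.8795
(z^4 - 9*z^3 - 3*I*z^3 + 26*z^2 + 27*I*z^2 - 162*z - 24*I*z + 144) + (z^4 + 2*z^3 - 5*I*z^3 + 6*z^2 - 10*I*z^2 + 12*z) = 2*z^4 - 7*z^3 - 8*I*z^3 + 32*z^2 + 17*I*z^2 - 150*z - 24*I*z + 144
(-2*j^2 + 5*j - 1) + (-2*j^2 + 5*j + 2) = -4*j^2 + 10*j + 1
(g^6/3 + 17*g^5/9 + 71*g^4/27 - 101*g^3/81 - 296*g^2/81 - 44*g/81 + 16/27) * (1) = g^6/3 + 17*g^5/9 + 71*g^4/27 - 101*g^3/81 - 296*g^2/81 - 44*g/81 + 16/27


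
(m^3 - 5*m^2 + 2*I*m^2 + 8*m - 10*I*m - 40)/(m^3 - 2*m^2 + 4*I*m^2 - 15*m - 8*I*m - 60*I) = (m - 2*I)/(m + 3)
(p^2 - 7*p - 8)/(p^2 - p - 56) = (p + 1)/(p + 7)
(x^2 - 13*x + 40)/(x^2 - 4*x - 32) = (x - 5)/(x + 4)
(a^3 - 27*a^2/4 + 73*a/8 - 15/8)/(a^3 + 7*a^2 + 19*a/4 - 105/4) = (4*a^2 - 21*a + 5)/(2*(2*a^2 + 17*a + 35))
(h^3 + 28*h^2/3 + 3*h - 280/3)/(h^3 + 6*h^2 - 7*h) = (3*h^2 + 7*h - 40)/(3*h*(h - 1))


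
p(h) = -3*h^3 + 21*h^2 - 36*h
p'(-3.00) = -243.00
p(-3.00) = 378.00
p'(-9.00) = -1143.00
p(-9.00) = 4212.00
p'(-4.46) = -402.34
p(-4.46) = 844.43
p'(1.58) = 7.89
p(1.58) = -16.29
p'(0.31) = -23.84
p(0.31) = -9.23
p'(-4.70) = -432.21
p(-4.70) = 944.56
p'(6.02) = -109.32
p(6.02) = -110.17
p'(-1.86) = -145.26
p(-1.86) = 158.92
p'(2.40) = 12.96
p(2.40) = -6.91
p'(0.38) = -21.34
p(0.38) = -10.81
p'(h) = -9*h^2 + 42*h - 36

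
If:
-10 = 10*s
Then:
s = -1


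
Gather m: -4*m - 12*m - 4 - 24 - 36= -16*m - 64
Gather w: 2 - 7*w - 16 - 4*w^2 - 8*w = -4*w^2 - 15*w - 14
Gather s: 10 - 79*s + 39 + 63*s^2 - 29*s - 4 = 63*s^2 - 108*s + 45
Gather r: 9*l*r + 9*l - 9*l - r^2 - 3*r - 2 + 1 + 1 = -r^2 + r*(9*l - 3)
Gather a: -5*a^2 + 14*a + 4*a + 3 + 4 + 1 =-5*a^2 + 18*a + 8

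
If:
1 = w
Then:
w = 1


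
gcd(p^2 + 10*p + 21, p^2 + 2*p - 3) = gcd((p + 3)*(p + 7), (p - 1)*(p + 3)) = p + 3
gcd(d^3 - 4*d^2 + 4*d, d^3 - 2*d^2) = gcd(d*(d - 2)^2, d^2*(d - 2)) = d^2 - 2*d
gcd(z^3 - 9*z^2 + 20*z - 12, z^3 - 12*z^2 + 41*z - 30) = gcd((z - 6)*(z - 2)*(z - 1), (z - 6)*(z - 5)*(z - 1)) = z^2 - 7*z + 6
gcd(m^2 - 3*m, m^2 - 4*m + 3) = m - 3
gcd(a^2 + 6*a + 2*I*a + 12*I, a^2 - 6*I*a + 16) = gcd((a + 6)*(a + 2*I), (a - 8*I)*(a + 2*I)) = a + 2*I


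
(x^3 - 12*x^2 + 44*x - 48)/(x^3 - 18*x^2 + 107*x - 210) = (x^2 - 6*x + 8)/(x^2 - 12*x + 35)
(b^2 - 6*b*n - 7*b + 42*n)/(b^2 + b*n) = (b^2 - 6*b*n - 7*b + 42*n)/(b*(b + n))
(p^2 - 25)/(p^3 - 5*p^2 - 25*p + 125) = 1/(p - 5)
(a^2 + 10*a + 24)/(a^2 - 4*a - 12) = (a^2 + 10*a + 24)/(a^2 - 4*a - 12)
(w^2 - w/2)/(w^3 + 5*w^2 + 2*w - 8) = w*(2*w - 1)/(2*(w^3 + 5*w^2 + 2*w - 8))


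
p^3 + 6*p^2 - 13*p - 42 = (p - 3)*(p + 2)*(p + 7)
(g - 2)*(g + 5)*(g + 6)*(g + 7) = g^4 + 16*g^3 + 71*g^2 - 4*g - 420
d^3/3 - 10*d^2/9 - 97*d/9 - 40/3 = (d/3 + 1)*(d - 8)*(d + 5/3)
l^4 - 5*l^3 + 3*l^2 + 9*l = l*(l - 3)^2*(l + 1)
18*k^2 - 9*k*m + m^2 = (-6*k + m)*(-3*k + m)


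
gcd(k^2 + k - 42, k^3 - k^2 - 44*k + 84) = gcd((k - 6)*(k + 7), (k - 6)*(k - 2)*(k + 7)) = k^2 + k - 42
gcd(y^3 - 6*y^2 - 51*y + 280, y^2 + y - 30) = y - 5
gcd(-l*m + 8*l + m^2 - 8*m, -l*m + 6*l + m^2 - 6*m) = l - m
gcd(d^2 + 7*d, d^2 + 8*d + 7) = d + 7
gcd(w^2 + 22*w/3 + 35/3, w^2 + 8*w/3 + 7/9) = w + 7/3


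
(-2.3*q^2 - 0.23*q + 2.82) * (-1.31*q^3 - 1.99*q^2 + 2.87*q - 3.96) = 3.013*q^5 + 4.8783*q^4 - 9.8375*q^3 + 2.8361*q^2 + 9.0042*q - 11.1672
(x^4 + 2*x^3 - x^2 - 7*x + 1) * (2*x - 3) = 2*x^5 + x^4 - 8*x^3 - 11*x^2 + 23*x - 3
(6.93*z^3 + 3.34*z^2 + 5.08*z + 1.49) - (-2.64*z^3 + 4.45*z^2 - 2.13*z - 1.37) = 9.57*z^3 - 1.11*z^2 + 7.21*z + 2.86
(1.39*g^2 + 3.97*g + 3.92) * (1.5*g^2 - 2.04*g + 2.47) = 2.085*g^4 + 3.1194*g^3 + 1.2145*g^2 + 1.8091*g + 9.6824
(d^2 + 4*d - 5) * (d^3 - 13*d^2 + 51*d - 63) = d^5 - 9*d^4 - 6*d^3 + 206*d^2 - 507*d + 315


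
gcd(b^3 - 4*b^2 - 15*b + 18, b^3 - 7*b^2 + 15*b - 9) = b - 1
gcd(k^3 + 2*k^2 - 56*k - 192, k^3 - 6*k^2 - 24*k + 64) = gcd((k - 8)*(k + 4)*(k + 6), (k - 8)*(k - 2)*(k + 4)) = k^2 - 4*k - 32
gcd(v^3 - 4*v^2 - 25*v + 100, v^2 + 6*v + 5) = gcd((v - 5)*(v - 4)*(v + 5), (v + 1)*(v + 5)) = v + 5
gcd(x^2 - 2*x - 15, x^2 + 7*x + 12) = x + 3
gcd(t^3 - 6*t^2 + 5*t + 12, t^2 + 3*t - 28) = t - 4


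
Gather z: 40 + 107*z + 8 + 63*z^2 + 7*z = 63*z^2 + 114*z + 48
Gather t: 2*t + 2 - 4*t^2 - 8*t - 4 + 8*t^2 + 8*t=4*t^2 + 2*t - 2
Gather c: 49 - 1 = 48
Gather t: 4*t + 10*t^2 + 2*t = 10*t^2 + 6*t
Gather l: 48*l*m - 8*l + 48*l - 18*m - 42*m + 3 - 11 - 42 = l*(48*m + 40) - 60*m - 50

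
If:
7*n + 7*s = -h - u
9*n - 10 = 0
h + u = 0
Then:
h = -u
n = 10/9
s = -10/9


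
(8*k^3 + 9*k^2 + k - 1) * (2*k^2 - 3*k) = 16*k^5 - 6*k^4 - 25*k^3 - 5*k^2 + 3*k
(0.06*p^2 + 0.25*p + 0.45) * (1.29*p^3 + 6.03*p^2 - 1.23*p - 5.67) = 0.0774*p^5 + 0.6843*p^4 + 2.0142*p^3 + 2.0658*p^2 - 1.971*p - 2.5515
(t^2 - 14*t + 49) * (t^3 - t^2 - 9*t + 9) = t^5 - 15*t^4 + 54*t^3 + 86*t^2 - 567*t + 441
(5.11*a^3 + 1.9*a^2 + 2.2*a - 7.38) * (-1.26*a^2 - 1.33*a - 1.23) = -6.4386*a^5 - 9.1903*a^4 - 11.5843*a^3 + 4.0358*a^2 + 7.1094*a + 9.0774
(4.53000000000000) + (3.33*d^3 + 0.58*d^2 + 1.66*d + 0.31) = 3.33*d^3 + 0.58*d^2 + 1.66*d + 4.84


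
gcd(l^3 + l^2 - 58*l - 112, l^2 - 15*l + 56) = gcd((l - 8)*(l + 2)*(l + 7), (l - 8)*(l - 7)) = l - 8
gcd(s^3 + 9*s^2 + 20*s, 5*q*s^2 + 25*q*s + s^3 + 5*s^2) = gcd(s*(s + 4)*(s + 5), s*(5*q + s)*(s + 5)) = s^2 + 5*s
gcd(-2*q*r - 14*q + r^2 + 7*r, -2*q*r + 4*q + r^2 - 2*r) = 2*q - r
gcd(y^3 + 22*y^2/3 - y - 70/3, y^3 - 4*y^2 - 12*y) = y + 2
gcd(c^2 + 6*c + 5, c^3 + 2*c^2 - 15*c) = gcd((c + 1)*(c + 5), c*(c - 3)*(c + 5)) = c + 5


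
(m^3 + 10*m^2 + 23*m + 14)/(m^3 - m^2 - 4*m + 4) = (m^2 + 8*m + 7)/(m^2 - 3*m + 2)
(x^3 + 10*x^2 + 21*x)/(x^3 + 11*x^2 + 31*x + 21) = x/(x + 1)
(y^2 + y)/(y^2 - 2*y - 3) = y/(y - 3)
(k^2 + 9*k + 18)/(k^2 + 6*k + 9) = (k + 6)/(k + 3)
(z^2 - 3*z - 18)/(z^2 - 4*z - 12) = (z + 3)/(z + 2)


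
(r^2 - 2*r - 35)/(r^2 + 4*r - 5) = (r - 7)/(r - 1)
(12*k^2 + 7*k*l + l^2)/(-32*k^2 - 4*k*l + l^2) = (-3*k - l)/(8*k - l)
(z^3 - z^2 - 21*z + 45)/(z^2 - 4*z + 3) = (z^2 + 2*z - 15)/(z - 1)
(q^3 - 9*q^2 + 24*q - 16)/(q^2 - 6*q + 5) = (q^2 - 8*q + 16)/(q - 5)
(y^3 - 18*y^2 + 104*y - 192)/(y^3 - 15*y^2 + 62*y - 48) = (y - 4)/(y - 1)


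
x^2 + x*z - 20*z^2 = (x - 4*z)*(x + 5*z)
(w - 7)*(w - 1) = w^2 - 8*w + 7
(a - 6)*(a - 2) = a^2 - 8*a + 12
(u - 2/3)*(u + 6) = u^2 + 16*u/3 - 4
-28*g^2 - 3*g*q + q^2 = (-7*g + q)*(4*g + q)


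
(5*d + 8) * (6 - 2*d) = -10*d^2 + 14*d + 48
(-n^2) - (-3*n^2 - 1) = 2*n^2 + 1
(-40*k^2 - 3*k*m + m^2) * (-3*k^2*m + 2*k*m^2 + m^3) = 120*k^4*m - 71*k^3*m^2 - 49*k^2*m^3 - k*m^4 + m^5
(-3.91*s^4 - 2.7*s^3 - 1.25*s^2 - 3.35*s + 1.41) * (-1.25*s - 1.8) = 4.8875*s^5 + 10.413*s^4 + 6.4225*s^3 + 6.4375*s^2 + 4.2675*s - 2.538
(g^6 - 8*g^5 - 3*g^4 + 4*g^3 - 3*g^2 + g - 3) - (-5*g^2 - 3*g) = g^6 - 8*g^5 - 3*g^4 + 4*g^3 + 2*g^2 + 4*g - 3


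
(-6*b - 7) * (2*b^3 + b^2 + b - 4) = -12*b^4 - 20*b^3 - 13*b^2 + 17*b + 28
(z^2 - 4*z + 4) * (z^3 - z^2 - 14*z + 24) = z^5 - 5*z^4 - 6*z^3 + 76*z^2 - 152*z + 96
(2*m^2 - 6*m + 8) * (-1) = -2*m^2 + 6*m - 8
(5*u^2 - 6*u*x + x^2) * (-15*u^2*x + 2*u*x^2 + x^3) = -75*u^4*x + 100*u^3*x^2 - 22*u^2*x^3 - 4*u*x^4 + x^5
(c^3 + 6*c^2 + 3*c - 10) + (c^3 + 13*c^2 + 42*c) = 2*c^3 + 19*c^2 + 45*c - 10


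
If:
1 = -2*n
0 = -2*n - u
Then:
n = -1/2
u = 1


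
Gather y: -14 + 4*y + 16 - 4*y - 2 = 0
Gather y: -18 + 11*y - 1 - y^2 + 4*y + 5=-y^2 + 15*y - 14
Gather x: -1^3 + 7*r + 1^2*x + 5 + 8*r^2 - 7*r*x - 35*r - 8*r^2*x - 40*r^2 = -32*r^2 - 28*r + x*(-8*r^2 - 7*r + 1) + 4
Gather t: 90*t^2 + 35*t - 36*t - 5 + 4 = 90*t^2 - t - 1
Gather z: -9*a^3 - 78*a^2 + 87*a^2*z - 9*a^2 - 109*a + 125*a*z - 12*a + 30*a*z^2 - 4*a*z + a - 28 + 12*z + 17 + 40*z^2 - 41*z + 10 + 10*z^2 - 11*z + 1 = -9*a^3 - 87*a^2 - 120*a + z^2*(30*a + 50) + z*(87*a^2 + 121*a - 40)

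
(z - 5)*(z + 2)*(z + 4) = z^3 + z^2 - 22*z - 40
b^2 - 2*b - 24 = (b - 6)*(b + 4)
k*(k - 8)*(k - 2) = k^3 - 10*k^2 + 16*k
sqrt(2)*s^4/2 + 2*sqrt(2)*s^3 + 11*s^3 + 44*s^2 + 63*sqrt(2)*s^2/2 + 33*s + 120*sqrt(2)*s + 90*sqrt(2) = (s + 3)*(s + 5*sqrt(2))*(s + 6*sqrt(2))*(sqrt(2)*s/2 + sqrt(2)/2)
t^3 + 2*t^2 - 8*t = t*(t - 2)*(t + 4)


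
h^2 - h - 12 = (h - 4)*(h + 3)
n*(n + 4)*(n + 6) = n^3 + 10*n^2 + 24*n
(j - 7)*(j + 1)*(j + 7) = j^3 + j^2 - 49*j - 49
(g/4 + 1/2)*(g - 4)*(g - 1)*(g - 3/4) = g^4/4 - 15*g^3/16 - 15*g^2/16 + 25*g/8 - 3/2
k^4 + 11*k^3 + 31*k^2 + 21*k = k*(k + 1)*(k + 3)*(k + 7)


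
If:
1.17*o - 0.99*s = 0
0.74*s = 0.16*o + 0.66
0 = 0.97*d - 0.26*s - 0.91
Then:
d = 1.23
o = 0.92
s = 1.09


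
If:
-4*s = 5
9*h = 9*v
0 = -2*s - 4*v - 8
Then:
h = -11/8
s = -5/4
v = -11/8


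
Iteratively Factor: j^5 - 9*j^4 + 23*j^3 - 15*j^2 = (j - 1)*(j^4 - 8*j^3 + 15*j^2) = j*(j - 1)*(j^3 - 8*j^2 + 15*j) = j*(j - 3)*(j - 1)*(j^2 - 5*j) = j^2*(j - 3)*(j - 1)*(j - 5)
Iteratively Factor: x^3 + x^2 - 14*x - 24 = (x + 3)*(x^2 - 2*x - 8) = (x + 2)*(x + 3)*(x - 4)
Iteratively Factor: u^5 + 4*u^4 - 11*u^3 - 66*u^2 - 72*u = (u + 3)*(u^4 + u^3 - 14*u^2 - 24*u) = (u + 3)^2*(u^3 - 2*u^2 - 8*u) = u*(u + 3)^2*(u^2 - 2*u - 8) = u*(u - 4)*(u + 3)^2*(u + 2)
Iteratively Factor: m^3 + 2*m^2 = (m)*(m^2 + 2*m) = m*(m + 2)*(m)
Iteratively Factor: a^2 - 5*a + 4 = (a - 4)*(a - 1)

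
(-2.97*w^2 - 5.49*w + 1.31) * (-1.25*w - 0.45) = 3.7125*w^3 + 8.199*w^2 + 0.833*w - 0.5895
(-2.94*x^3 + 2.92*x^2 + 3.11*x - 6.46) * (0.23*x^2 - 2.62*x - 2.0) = -0.6762*x^5 + 8.3744*x^4 - 1.0551*x^3 - 15.474*x^2 + 10.7052*x + 12.92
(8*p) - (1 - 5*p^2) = 5*p^2 + 8*p - 1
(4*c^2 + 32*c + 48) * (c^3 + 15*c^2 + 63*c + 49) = 4*c^5 + 92*c^4 + 780*c^3 + 2932*c^2 + 4592*c + 2352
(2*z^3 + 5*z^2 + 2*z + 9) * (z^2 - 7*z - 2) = 2*z^5 - 9*z^4 - 37*z^3 - 15*z^2 - 67*z - 18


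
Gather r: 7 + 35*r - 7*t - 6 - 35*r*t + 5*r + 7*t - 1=r*(40 - 35*t)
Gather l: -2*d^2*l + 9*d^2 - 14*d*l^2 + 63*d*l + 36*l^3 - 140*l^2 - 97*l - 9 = 9*d^2 + 36*l^3 + l^2*(-14*d - 140) + l*(-2*d^2 + 63*d - 97) - 9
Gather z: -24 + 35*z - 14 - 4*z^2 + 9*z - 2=-4*z^2 + 44*z - 40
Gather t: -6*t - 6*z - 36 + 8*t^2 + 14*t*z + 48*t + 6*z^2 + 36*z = 8*t^2 + t*(14*z + 42) + 6*z^2 + 30*z - 36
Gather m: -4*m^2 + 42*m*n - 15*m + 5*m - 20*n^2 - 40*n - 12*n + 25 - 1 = -4*m^2 + m*(42*n - 10) - 20*n^2 - 52*n + 24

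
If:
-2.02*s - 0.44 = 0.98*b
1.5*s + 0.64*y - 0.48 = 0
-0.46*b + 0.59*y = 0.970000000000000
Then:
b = 1.07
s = -0.74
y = 2.48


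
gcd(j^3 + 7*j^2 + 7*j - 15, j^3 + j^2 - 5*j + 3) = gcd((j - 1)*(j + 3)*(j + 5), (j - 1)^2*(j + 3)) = j^2 + 2*j - 3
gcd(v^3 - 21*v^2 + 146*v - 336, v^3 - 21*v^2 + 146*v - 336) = v^3 - 21*v^2 + 146*v - 336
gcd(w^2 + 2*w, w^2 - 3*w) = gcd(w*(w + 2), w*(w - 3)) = w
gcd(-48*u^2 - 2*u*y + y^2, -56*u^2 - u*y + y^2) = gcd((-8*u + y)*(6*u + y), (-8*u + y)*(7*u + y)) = -8*u + y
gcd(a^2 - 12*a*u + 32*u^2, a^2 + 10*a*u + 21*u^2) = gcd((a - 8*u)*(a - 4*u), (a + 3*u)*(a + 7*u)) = 1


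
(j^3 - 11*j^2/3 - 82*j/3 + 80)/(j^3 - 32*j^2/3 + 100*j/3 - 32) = (j + 5)/(j - 2)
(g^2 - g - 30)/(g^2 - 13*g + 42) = (g + 5)/(g - 7)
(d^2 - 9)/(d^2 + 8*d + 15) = (d - 3)/(d + 5)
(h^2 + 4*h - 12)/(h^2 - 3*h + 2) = (h + 6)/(h - 1)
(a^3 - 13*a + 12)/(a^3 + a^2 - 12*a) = (a - 1)/a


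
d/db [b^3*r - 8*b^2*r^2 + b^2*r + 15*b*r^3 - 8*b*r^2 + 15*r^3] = r*(3*b^2 - 16*b*r + 2*b + 15*r^2 - 8*r)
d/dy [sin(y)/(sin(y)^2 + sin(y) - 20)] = (cos(y)^2 - 21)*cos(y)/(sin(y)^2 + sin(y) - 20)^2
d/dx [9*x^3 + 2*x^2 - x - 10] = 27*x^2 + 4*x - 1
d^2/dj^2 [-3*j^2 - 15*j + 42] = -6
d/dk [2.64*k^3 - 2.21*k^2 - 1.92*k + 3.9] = 7.92*k^2 - 4.42*k - 1.92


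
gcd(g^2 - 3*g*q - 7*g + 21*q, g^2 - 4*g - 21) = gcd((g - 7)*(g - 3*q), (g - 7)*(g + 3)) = g - 7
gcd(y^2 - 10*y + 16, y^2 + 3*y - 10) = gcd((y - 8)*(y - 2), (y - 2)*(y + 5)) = y - 2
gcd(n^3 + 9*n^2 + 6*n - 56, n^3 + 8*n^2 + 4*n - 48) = n^2 + 2*n - 8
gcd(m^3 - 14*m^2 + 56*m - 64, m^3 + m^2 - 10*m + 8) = m - 2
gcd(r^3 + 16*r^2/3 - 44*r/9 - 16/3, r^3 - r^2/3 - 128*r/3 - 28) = r^2 + 20*r/3 + 4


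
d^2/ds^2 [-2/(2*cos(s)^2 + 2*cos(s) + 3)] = 4*(8*sin(s)^4 + 6*sin(s)^2 - 21*cos(s)/2 + 3*cos(3*s)/2 - 12)/(-2*sin(s)^2 + 2*cos(s) + 5)^3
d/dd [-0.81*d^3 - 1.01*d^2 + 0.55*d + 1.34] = -2.43*d^2 - 2.02*d + 0.55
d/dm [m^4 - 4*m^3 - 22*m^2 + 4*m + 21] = 4*m^3 - 12*m^2 - 44*m + 4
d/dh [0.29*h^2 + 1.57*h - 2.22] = 0.58*h + 1.57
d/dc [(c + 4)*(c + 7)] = 2*c + 11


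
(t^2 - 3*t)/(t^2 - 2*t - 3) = t/(t + 1)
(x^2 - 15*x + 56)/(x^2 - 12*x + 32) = (x - 7)/(x - 4)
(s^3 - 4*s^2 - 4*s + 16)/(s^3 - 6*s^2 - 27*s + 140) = (s^2 - 4)/(s^2 - 2*s - 35)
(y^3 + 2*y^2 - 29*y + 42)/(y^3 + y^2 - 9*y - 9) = (y^2 + 5*y - 14)/(y^2 + 4*y + 3)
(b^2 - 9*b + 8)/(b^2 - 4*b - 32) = (b - 1)/(b + 4)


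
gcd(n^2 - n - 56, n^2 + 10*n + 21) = n + 7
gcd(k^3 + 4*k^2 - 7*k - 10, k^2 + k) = k + 1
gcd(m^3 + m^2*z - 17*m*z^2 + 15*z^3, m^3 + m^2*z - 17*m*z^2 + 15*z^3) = m^3 + m^2*z - 17*m*z^2 + 15*z^3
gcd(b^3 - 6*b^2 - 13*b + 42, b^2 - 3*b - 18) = b + 3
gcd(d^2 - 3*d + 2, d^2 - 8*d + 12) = d - 2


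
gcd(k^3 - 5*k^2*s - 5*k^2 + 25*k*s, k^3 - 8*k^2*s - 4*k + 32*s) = 1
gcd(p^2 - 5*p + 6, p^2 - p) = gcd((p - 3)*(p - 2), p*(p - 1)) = 1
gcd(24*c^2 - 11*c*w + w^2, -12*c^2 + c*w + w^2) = -3*c + w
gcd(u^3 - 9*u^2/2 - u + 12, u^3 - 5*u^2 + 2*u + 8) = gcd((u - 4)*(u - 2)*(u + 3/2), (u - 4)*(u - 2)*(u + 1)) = u^2 - 6*u + 8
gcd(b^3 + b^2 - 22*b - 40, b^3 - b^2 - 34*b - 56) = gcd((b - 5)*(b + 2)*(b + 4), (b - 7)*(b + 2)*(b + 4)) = b^2 + 6*b + 8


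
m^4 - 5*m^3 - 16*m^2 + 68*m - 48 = (m - 6)*(m - 2)*(m - 1)*(m + 4)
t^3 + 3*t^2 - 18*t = t*(t - 3)*(t + 6)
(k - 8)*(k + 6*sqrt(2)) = k^2 - 8*k + 6*sqrt(2)*k - 48*sqrt(2)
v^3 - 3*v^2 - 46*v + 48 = (v - 8)*(v - 1)*(v + 6)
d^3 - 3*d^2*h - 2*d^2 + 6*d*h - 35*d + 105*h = (d - 7)*(d + 5)*(d - 3*h)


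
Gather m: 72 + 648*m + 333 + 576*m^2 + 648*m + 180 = 576*m^2 + 1296*m + 585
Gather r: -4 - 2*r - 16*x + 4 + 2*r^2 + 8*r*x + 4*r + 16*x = 2*r^2 + r*(8*x + 2)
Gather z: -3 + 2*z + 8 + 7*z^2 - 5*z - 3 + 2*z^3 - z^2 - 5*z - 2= 2*z^3 + 6*z^2 - 8*z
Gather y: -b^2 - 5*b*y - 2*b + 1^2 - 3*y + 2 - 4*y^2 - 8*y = -b^2 - 2*b - 4*y^2 + y*(-5*b - 11) + 3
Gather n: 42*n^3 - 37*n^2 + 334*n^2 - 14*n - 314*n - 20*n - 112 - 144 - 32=42*n^3 + 297*n^2 - 348*n - 288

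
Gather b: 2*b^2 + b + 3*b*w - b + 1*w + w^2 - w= 2*b^2 + 3*b*w + w^2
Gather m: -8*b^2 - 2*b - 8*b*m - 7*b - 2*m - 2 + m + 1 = -8*b^2 - 9*b + m*(-8*b - 1) - 1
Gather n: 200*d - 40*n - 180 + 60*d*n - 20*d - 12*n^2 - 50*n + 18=180*d - 12*n^2 + n*(60*d - 90) - 162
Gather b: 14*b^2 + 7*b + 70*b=14*b^2 + 77*b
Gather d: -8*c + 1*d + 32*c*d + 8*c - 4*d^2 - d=32*c*d - 4*d^2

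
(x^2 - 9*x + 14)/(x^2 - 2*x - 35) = (x - 2)/(x + 5)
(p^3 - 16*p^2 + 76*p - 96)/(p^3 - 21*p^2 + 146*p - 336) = (p - 2)/(p - 7)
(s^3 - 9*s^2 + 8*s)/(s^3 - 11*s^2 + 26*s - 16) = s/(s - 2)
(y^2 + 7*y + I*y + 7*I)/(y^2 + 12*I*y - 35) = (y^2 + y*(7 + I) + 7*I)/(y^2 + 12*I*y - 35)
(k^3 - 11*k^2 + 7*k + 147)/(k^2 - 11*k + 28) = (k^2 - 4*k - 21)/(k - 4)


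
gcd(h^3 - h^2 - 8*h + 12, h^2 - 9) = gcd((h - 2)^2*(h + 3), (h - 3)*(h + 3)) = h + 3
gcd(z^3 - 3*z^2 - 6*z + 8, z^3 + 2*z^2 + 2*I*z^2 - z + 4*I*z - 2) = z + 2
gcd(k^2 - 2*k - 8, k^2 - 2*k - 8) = k^2 - 2*k - 8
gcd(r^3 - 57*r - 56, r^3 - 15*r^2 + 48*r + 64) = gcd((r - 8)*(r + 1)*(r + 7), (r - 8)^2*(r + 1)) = r^2 - 7*r - 8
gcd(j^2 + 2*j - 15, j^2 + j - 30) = 1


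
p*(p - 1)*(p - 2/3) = p^3 - 5*p^2/3 + 2*p/3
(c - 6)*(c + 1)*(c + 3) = c^3 - 2*c^2 - 21*c - 18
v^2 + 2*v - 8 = (v - 2)*(v + 4)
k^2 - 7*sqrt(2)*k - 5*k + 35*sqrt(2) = (k - 5)*(k - 7*sqrt(2))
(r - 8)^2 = r^2 - 16*r + 64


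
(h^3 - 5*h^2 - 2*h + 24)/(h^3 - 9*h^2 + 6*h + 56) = (h - 3)/(h - 7)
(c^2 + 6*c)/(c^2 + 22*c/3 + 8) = 3*c/(3*c + 4)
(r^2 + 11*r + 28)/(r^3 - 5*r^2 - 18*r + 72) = (r + 7)/(r^2 - 9*r + 18)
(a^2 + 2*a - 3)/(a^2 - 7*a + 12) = (a^2 + 2*a - 3)/(a^2 - 7*a + 12)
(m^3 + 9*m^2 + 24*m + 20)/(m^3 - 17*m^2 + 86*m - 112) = (m^3 + 9*m^2 + 24*m + 20)/(m^3 - 17*m^2 + 86*m - 112)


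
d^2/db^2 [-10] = 0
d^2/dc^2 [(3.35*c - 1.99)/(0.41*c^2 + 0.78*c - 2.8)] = ((0.82*c + 0.78)*(1.64*c + 1.56)*(3.35*c - 1.99) - (8.241*c + 3.5942)*(0.41*c^2 + 0.78*c - 2.8))/(0.41*c^2 + 0.78*c - 2.8)^3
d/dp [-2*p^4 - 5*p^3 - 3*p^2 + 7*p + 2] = -8*p^3 - 15*p^2 - 6*p + 7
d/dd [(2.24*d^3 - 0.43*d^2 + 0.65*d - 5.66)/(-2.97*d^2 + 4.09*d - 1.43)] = (-6.6528*d^4 + 18.3232*d^3 - 9.4378*d^2 - 32.3906*d + 22.2199)/(8.8209*d^4 - 24.2946*d^3 + 25.2223*d^2 - 11.6974*d + 2.0449)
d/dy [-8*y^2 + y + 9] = 1 - 16*y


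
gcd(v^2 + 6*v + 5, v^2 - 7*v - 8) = v + 1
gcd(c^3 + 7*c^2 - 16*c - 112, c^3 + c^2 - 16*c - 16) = c^2 - 16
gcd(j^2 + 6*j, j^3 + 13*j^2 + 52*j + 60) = j + 6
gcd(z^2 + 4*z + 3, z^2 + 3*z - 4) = 1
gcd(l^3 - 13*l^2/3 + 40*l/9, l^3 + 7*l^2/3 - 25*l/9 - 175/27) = l - 5/3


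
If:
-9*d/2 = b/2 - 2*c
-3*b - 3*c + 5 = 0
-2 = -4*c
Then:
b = 7/6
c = 1/2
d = 5/54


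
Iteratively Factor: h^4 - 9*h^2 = (h)*(h^3 - 9*h) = h*(h + 3)*(h^2 - 3*h) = h*(h - 3)*(h + 3)*(h)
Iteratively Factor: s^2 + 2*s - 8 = (s - 2)*(s + 4)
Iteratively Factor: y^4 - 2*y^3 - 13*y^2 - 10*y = (y - 5)*(y^3 + 3*y^2 + 2*y) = (y - 5)*(y + 2)*(y^2 + y) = (y - 5)*(y + 1)*(y + 2)*(y)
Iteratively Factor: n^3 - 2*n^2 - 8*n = (n - 4)*(n^2 + 2*n) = n*(n - 4)*(n + 2)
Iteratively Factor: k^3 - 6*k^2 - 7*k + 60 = (k - 4)*(k^2 - 2*k - 15) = (k - 4)*(k + 3)*(k - 5)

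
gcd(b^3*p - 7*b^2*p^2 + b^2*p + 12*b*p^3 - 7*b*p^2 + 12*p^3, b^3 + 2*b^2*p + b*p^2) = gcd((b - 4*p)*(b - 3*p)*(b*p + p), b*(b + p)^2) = 1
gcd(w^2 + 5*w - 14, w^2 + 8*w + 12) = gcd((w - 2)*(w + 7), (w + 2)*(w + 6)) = 1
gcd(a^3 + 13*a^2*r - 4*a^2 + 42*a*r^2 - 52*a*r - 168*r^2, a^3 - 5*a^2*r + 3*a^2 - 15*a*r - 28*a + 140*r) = a - 4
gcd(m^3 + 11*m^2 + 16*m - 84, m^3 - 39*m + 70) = m^2 + 5*m - 14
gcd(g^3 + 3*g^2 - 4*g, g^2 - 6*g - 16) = 1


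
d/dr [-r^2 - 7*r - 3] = -2*r - 7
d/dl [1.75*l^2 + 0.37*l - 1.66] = 3.5*l + 0.37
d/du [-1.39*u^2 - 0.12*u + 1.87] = -2.78*u - 0.12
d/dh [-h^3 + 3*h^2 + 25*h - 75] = -3*h^2 + 6*h + 25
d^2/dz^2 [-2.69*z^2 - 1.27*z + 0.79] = -5.38000000000000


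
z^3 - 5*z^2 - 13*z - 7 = (z - 7)*(z + 1)^2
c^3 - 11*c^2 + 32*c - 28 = (c - 7)*(c - 2)^2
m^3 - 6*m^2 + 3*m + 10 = (m - 5)*(m - 2)*(m + 1)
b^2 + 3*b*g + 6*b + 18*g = (b + 6)*(b + 3*g)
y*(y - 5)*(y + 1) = y^3 - 4*y^2 - 5*y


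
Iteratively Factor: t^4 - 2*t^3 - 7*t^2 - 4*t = (t)*(t^3 - 2*t^2 - 7*t - 4) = t*(t + 1)*(t^2 - 3*t - 4) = t*(t - 4)*(t + 1)*(t + 1)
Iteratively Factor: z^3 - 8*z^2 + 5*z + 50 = (z - 5)*(z^2 - 3*z - 10) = (z - 5)*(z + 2)*(z - 5)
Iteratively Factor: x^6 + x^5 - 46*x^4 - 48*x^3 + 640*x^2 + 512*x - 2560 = (x + 4)*(x^5 - 3*x^4 - 34*x^3 + 88*x^2 + 288*x - 640) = (x + 4)^2*(x^4 - 7*x^3 - 6*x^2 + 112*x - 160) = (x - 2)*(x + 4)^2*(x^3 - 5*x^2 - 16*x + 80) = (x - 2)*(x + 4)^3*(x^2 - 9*x + 20) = (x - 5)*(x - 2)*(x + 4)^3*(x - 4)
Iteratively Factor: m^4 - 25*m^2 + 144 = (m + 4)*(m^3 - 4*m^2 - 9*m + 36) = (m - 3)*(m + 4)*(m^2 - m - 12) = (m - 3)*(m + 3)*(m + 4)*(m - 4)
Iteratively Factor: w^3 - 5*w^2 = (w - 5)*(w^2) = w*(w - 5)*(w)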